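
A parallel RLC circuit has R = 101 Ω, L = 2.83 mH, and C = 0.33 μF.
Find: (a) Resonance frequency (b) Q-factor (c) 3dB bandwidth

Step 1 — Resonance: ω₀ = 1/√(LC) = 1/√(0.00283·3.3e-07) = 3.272e+04 rad/s.
Step 2 — f₀ = ω₀/(2π) = 5208 Hz.
Step 3 — Parallel Q: Q = R/(ω₀L) = 101/(3.272e+04·0.00283) = 1.091.
Step 4 — Bandwidth: Δω = ω₀/Q = 3e+04 rad/s; BW = Δω/(2π) = 4775 Hz.

(a) f₀ = 5208 Hz  (b) Q = 1.091  (c) BW = 4775 Hz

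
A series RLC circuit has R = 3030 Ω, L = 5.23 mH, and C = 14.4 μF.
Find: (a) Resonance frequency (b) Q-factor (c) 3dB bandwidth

Step 1 — Resonance condition Im(Z)=0 gives ω₀ = 1/√(LC).
Step 2 — ω₀ = 1/√(0.00523·1.44e-05) = 3644 rad/s.
Step 3 — f₀ = ω₀/(2π) = 579.9 Hz.
Step 4 — Series Q: Q = ω₀L/R = 3644·0.00523/3030 = 0.00629.
Step 5 — 3dB bandwidth: Δω = ω₀/Q = 5.793e+05 rad/s; BW = Δω/(2π) = 9.221e+04 Hz.

(a) f₀ = 579.9 Hz  (b) Q = 0.00629  (c) BW = 9.221e+04 Hz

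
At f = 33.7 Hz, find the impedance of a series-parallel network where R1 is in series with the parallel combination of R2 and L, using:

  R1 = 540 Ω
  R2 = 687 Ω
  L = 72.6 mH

Step 1 — Angular frequency: ω = 2π·f = 2π·33.7 = 211.7 rad/s.
Step 2 — Component impedances:
  R1: Z = R = 540 Ω
  R2: Z = R = 687 Ω
  L: Z = jωL = j·211.7·0.0726 = 0 + j15.37 Ω
Step 3 — Parallel branch: R2 || L = 1/(1/R2 + 1/L) = 0.3438 + j15.36 Ω.
Step 4 — Series with R1: Z_total = R1 + (R2 || L) = 540.3 + j15.36 Ω = 540.6∠1.6° Ω.

Z = 540.3 + j15.36 Ω = 540.6∠1.6° Ω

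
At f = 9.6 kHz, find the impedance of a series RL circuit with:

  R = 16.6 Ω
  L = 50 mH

Step 1 — Angular frequency: ω = 2π·f = 2π·9600 = 6.032e+04 rad/s.
Step 2 — Component impedances:
  R: Z = R = 16.6 Ω
  L: Z = jωL = j·6.032e+04·0.05 = 0 + j3016 Ω
Step 3 — Series combination: Z_total = R + L = 16.6 + j3016 Ω = 3016∠89.7° Ω.

Z = 16.6 + j3016 Ω = 3016∠89.7° Ω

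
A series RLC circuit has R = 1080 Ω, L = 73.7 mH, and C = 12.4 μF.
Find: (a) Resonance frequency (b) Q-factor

Step 1 — Resonance condition Im(Z)=0 gives ω₀ = 1/√(LC).
Step 2 — ω₀ = 1/√(0.0737·1.24e-05) = 1046 rad/s.
Step 3 — f₀ = ω₀/(2π) = 166.5 Hz.
Step 4 — Series Q: Q = ω₀L/R = 1046·0.0737/1080 = 0.07138.

(a) f₀ = 166.5 Hz  (b) Q = 0.07138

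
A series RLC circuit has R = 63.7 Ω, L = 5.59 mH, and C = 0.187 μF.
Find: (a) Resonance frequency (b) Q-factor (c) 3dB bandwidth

Step 1 — Resonance: ω₀ = 1/√(LC) = 1/√(0.00559·1.87e-07) = 3.093e+04 rad/s.
Step 2 — f₀ = ω₀/(2π) = 4923 Hz.
Step 3 — Series Q: Q = ω₀L/R = 3.093e+04·0.00559/63.7 = 2.714.
Step 4 — Bandwidth: Δω = ω₀/Q = 1.14e+04 rad/s; BW = Δω/(2π) = 1814 Hz.

(a) f₀ = 4923 Hz  (b) Q = 2.714  (c) BW = 1814 Hz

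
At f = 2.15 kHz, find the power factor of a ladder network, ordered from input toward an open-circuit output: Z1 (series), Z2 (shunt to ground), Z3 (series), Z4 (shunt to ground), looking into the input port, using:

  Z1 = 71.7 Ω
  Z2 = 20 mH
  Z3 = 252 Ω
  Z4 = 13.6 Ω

Step 1 — Angular frequency: ω = 2π·f = 2π·2150 = 1.351e+04 rad/s.
Step 2 — Component impedances:
  Z1: Z = R = 71.7 Ω
  Z2: Z = jωL = j·1.351e+04·0.02 = 0 + j270.2 Ω
  Z3: Z = R = 252 Ω
  Z4: Z = R = 13.6 Ω
Step 3 — Ladder network (open output): work backward from the far end, alternating series and parallel combinations. Z_in = 206.8 + j132.8 Ω = 245.7∠32.7° Ω.
Step 4 — Power factor: PF = cos(φ) = Re(Z)/|Z| = 206.769/245.732 = 0.8414.
Step 5 — Type: Im(Z) = 132.8 ⇒ lagging (phase φ = 32.7°).

PF = 0.8414 (lagging, φ = 32.7°)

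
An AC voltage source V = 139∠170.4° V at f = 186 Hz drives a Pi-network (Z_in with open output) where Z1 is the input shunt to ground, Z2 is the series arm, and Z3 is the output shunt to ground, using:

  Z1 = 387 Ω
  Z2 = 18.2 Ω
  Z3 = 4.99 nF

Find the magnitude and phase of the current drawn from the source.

Step 1 — Angular frequency: ω = 2π·f = 2π·186 = 1169 rad/s.
Step 2 — Component impedances:
  Z1: Z = R = 387 Ω
  Z2: Z = R = 18.2 Ω
  Z3: Z = 1/(jωC) = -j/(ω·C) = 0 - j1.715e+05 Ω
Step 3 — With open output, the series arm Z2 and the output shunt Z3 appear in series to ground: Z2 + Z3 = 18.2 - j1.715e+05 Ω.
Step 4 — Parallel with input shunt Z1: Z_in = Z1 || (Z2 + Z3) = 387 - j0.8734 Ω = 387∠-0.1° Ω.
Step 5 — Source phasor: V = 139∠170.4° V = -137.1 + j23.18 V.
Step 6 — Ohm's law: I = V / Z_total = (-137.1 + j23.18) / (387 - j0.8734) = -0.3543 + j0.0591 A.
Step 7 — Convert to polar: |I| = 0.3592 A, ∠I = 170.5°.

I = 0.3592∠170.5° A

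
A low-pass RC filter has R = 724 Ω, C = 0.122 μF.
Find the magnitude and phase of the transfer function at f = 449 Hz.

Step 1 — Angular frequency: ω = 2π·449 = 2821 rad/s.
Step 2 — Transfer function: H(jω) = 1/(1 + jωRC).
Step 3 — Denominator: 1 + jωRC = 1 + j·2821·724·1.22e-07 = 1 + j0.2492.
Step 4 — H = 0.9415 - j0.2346.
Step 5 — Magnitude: |H| = 0.9703 (-0.3 dB); phase: φ = -14.0°.

|H| = 0.9703 (-0.3 dB), φ = -14.0°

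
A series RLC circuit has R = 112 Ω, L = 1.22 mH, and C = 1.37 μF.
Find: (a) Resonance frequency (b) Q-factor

Step 1 — Resonance condition Im(Z)=0 gives ω₀ = 1/√(LC).
Step 2 — ω₀ = 1/√(0.00122·1.37e-06) = 2.446e+04 rad/s.
Step 3 — f₀ = ω₀/(2π) = 3893 Hz.
Step 4 — Series Q: Q = ω₀L/R = 2.446e+04·0.00122/112 = 0.2664.

(a) f₀ = 3893 Hz  (b) Q = 0.2664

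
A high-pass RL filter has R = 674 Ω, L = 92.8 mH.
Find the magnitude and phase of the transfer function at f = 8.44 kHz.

Step 1 — Angular frequency: ω = 2π·8440 = 5.303e+04 rad/s.
Step 2 — Transfer function: H(jω) = jωL/(R + jωL).
Step 3 — Numerator jωL = j·4921; denominator R + jωL = 674 + j4921.
Step 4 — H = 0.9816 + j0.1344.
Step 5 — Magnitude: |H| = 0.9908 (-0.1 dB); phase: φ = 7.8°.

|H| = 0.9908 (-0.1 dB), φ = 7.8°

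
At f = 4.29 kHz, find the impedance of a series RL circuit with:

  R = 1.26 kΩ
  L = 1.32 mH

Step 1 — Angular frequency: ω = 2π·f = 2π·4290 = 2.695e+04 rad/s.
Step 2 — Component impedances:
  R: Z = R = 1260 Ω
  L: Z = jωL = j·2.695e+04·0.00132 = 0 + j35.58 Ω
Step 3 — Series combination: Z_total = R + L = 1260 + j35.58 Ω = 1261∠1.6° Ω.

Z = 1260 + j35.58 Ω = 1261∠1.6° Ω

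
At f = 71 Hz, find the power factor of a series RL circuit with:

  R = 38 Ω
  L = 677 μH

Step 1 — Angular frequency: ω = 2π·f = 2π·71 = 446.1 rad/s.
Step 2 — Component impedances:
  R: Z = R = 38 Ω
  L: Z = jωL = j·446.1·0.000677 = 0 + j0.302 Ω
Step 3 — Series combination: Z_total = R + L = 38 + j0.302 Ω = 38∠0.5° Ω.
Step 4 — Power factor: PF = cos(φ) = Re(Z)/|Z| = 38/38 = 1.
Step 5 — Type: Im(Z) = 0.302 ⇒ lagging (phase φ = 0.5°).

PF = 1 (lagging, φ = 0.5°)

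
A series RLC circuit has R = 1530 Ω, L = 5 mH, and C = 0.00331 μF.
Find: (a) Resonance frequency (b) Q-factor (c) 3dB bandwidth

Step 1 — Resonance condition Im(Z)=0 gives ω₀ = 1/√(LC).
Step 2 — ω₀ = 1/√(0.005·3.31e-09) = 2.458e+05 rad/s.
Step 3 — f₀ = ω₀/(2π) = 3.912e+04 Hz.
Step 4 — Series Q: Q = ω₀L/R = 2.458e+05·0.005/1530 = 0.8033.
Step 5 — 3dB bandwidth: Δω = ω₀/Q = 3.06e+05 rad/s; BW = Δω/(2π) = 4.87e+04 Hz.

(a) f₀ = 3.912e+04 Hz  (b) Q = 0.8033  (c) BW = 4.87e+04 Hz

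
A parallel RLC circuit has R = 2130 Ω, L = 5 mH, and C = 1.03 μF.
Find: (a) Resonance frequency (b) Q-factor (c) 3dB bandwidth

Step 1 — Resonance: ω₀ = 1/√(LC) = 1/√(0.005·1.03e-06) = 1.393e+04 rad/s.
Step 2 — f₀ = ω₀/(2π) = 2218 Hz.
Step 3 — Parallel Q: Q = R/(ω₀L) = 2130/(1.393e+04·0.005) = 30.57.
Step 4 — Bandwidth: Δω = ω₀/Q = 455.8 rad/s; BW = Δω/(2π) = 72.54 Hz.

(a) f₀ = 2218 Hz  (b) Q = 30.57  (c) BW = 72.54 Hz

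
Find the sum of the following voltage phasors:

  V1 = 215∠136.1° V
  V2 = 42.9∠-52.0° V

Step 1 — Convert each phasor to rectangular form:
  V1 = 215·(cos(136.1°) + j·sin(136.1°)) = -154.9 + j149.1 V
  V2 = 42.9·(cos(-52.0°) + j·sin(-52.0°)) = 26.41 - j33.81 V
Step 2 — Sum components: V_total = -128.5 + j115.3 V.
Step 3 — Convert to polar: |V_total| = 172.6 V, ∠V_total = 138.1°.

V_total = 172.6∠138.1° V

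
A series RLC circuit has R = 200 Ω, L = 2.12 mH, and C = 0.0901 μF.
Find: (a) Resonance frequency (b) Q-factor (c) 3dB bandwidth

Step 1 — Resonance condition Im(Z)=0 gives ω₀ = 1/√(LC).
Step 2 — ω₀ = 1/√(0.00212·9.01e-08) = 7.236e+04 rad/s.
Step 3 — f₀ = ω₀/(2π) = 1.152e+04 Hz.
Step 4 — Series Q: Q = ω₀L/R = 7.236e+04·0.00212/200 = 0.767.
Step 5 — 3dB bandwidth: Δω = ω₀/Q = 9.434e+04 rad/s; BW = Δω/(2π) = 1.501e+04 Hz.

(a) f₀ = 1.152e+04 Hz  (b) Q = 0.767  (c) BW = 1.501e+04 Hz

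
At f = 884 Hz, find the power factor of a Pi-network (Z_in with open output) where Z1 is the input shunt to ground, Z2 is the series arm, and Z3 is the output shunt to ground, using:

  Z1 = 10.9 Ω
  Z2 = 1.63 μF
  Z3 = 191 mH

Step 1 — Angular frequency: ω = 2π·f = 2π·884 = 5554 rad/s.
Step 2 — Component impedances:
  Z1: Z = R = 10.9 Ω
  Z2: Z = 1/(jωC) = -j/(ω·C) = 0 - j110.5 Ω
  Z3: Z = jωL = j·5554·0.191 = 0 + j1061 Ω
Step 3 — With open output, the series arm Z2 and the output shunt Z3 appear in series to ground: Z2 + Z3 = 0 + j950.4 Ω.
Step 4 — Parallel with input shunt Z1: Z_in = Z1 || (Z2 + Z3) = 10.9 + j0.125 Ω = 10.9∠0.7° Ω.
Step 5 — Power factor: PF = cos(φ) = Re(Z)/|Z| = 10.8986/10.8993 = 0.9999.
Step 6 — Type: Im(Z) = 0.125 ⇒ lagging (phase φ = 0.7°).

PF = 0.9999 (lagging, φ = 0.7°)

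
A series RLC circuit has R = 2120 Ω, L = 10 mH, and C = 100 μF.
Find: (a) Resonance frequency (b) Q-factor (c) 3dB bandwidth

Step 1 — Resonance: ω₀ = 1/√(LC) = 1/√(0.01·0.0001) = 1000 rad/s.
Step 2 — f₀ = ω₀/(2π) = 159.2 Hz.
Step 3 — Series Q: Q = ω₀L/R = 1000·0.01/2120 = 0.004717.
Step 4 — Bandwidth: Δω = ω₀/Q = 2.12e+05 rad/s; BW = Δω/(2π) = 3.374e+04 Hz.

(a) f₀ = 159.2 Hz  (b) Q = 0.004717  (c) BW = 3.374e+04 Hz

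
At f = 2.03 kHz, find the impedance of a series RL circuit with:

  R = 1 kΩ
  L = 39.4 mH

Step 1 — Angular frequency: ω = 2π·f = 2π·2030 = 1.275e+04 rad/s.
Step 2 — Component impedances:
  R: Z = R = 1000 Ω
  L: Z = jωL = j·1.275e+04·0.0394 = 0 + j502.5 Ω
Step 3 — Series combination: Z_total = R + L = 1000 + j502.5 Ω = 1119∠26.7° Ω.

Z = 1000 + j502.5 Ω = 1119∠26.7° Ω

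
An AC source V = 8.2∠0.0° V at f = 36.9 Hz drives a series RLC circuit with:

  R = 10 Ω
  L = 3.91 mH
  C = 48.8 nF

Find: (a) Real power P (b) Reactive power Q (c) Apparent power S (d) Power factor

Step 1 — Angular frequency: ω = 2π·f = 2π·36.9 = 231.8 rad/s.
Step 2 — Component impedances:
  R: Z = R = 10 Ω
  L: Z = jωL = j·231.8·0.00391 = 0 + j0.9065 Ω
  C: Z = 1/(jωC) = -j/(ω·C) = 0 - j8.838e+04 Ω
Step 3 — Series combination: Z_total = R + L + C = 10 - j8.838e+04 Ω = 8.838e+04∠-90.0° Ω.
Step 4 — Source phasor: V = 8.2∠0.0° V = 8.2 V.
Step 5 — Current: I = V / Z = 1.05e-08 + j9.278e-05 A = 9.278e-05∠90.0° A.
Step 6 — Complex power: S = V·I* = 8.608e-08 - j0.0007608 VA.
Step 7 — Real power: P = Re(S) = 8.608e-08 W.
Step 8 — Reactive power: Q = Im(S) = -0.0007608 VAR.
Step 9 — Apparent power: |S| = 0.0007608 VA.
Step 10 — Power factor: PF = P/|S| = 0.0001131 (leading).

(a) P = 8.608e-08 W  (b) Q = -0.0007608 VAR  (c) S = 0.0007608 VA  (d) PF = 0.0001131 (leading)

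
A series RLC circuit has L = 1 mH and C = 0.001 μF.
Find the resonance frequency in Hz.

Step 1 — Resonance condition Im(Z)=0 gives ω₀ = 1/√(LC).
Step 2 — ω₀ = 1/√(0.001·1e-09) = 1e+06 rad/s.
Step 3 — f₀ = ω₀/(2π) = 1.592e+05 Hz.

f₀ = 1.592e+05 Hz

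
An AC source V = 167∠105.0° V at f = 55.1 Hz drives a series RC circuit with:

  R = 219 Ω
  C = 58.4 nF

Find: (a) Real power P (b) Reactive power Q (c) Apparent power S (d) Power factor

Step 1 — Angular frequency: ω = 2π·f = 2π·55.1 = 346.2 rad/s.
Step 2 — Component impedances:
  R: Z = R = 219 Ω
  C: Z = 1/(jωC) = -j/(ω·C) = 0 - j4.946e+04 Ω
Step 3 — Series combination: Z_total = R + C = 219 - j4.946e+04 Ω = 4.946e+04∠-89.7° Ω.
Step 4 — Source phasor: V = 167∠105.0° V = -43.22 + j161.3 V.
Step 5 — Current: I = V / Z = -0.003265 - j0.0008594 A = 0.003376∠-165.3° A.
Step 6 — Complex power: S = V·I* = 0.002497 - j0.5639 VA.
Step 7 — Real power: P = Re(S) = 0.002497 W.
Step 8 — Reactive power: Q = Im(S) = -0.5639 VAR.
Step 9 — Apparent power: |S| = 0.5639 VA.
Step 10 — Power factor: PF = P/|S| = 0.004428 (leading).

(a) P = 0.002497 W  (b) Q = -0.5639 VAR  (c) S = 0.5639 VA  (d) PF = 0.004428 (leading)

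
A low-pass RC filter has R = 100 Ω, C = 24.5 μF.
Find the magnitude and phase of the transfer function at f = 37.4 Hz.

Step 1 — Angular frequency: ω = 2π·37.4 = 235 rad/s.
Step 2 — Transfer function: H(jω) = 1/(1 + jωRC).
Step 3 — Denominator: 1 + jωRC = 1 + j·235·100·2.45e-05 = 1 + j0.5757.
Step 4 — H = 0.7511 - j0.4324.
Step 5 — Magnitude: |H| = 0.8666 (-1.2 dB); phase: φ = -29.9°.

|H| = 0.8666 (-1.2 dB), φ = -29.9°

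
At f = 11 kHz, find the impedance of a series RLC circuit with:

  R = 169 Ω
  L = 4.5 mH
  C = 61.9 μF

Step 1 — Angular frequency: ω = 2π·f = 2π·1.1e+04 = 6.912e+04 rad/s.
Step 2 — Component impedances:
  R: Z = R = 169 Ω
  L: Z = jωL = j·6.912e+04·0.0045 = 0 + j311 Ω
  C: Z = 1/(jωC) = -j/(ω·C) = 0 - j0.2337 Ω
Step 3 — Series combination: Z_total = R + L + C = 169 + j310.8 Ω = 353.8∠61.5° Ω.

Z = 169 + j310.8 Ω = 353.8∠61.5° Ω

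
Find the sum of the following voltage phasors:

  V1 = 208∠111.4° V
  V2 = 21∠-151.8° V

Step 1 — Convert each phasor to rectangular form:
  V1 = 208·(cos(111.4°) + j·sin(111.4°)) = -75.89 + j193.7 V
  V2 = 21·(cos(-151.8°) + j·sin(-151.8°)) = -18.51 - j9.924 V
Step 2 — Sum components: V_total = -94.4 + j183.7 V.
Step 3 — Convert to polar: |V_total| = 206.6 V, ∠V_total = 117.2°.

V_total = 206.6∠117.2° V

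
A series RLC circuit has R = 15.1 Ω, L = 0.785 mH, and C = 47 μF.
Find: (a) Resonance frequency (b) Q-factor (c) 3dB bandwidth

Step 1 — Resonance: ω₀ = 1/√(LC) = 1/√(0.000785·4.7e-05) = 5206 rad/s.
Step 2 — f₀ = ω₀/(2π) = 828.6 Hz.
Step 3 — Series Q: Q = ω₀L/R = 5206·0.000785/15.1 = 0.2707.
Step 4 — Bandwidth: Δω = ω₀/Q = 1.924e+04 rad/s; BW = Δω/(2π) = 3061 Hz.

(a) f₀ = 828.6 Hz  (b) Q = 0.2707  (c) BW = 3061 Hz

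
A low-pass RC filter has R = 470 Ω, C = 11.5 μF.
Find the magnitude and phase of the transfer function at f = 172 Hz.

Step 1 — Angular frequency: ω = 2π·172 = 1081 rad/s.
Step 2 — Transfer function: H(jω) = 1/(1 + jωRC).
Step 3 — Denominator: 1 + jωRC = 1 + j·1081·470·1.15e-05 = 1 + j5.841.
Step 4 — H = 0.02847 - j0.1663.
Step 5 — Magnitude: |H| = 0.1687 (-15.5 dB); phase: φ = -80.3°.

|H| = 0.1687 (-15.5 dB), φ = -80.3°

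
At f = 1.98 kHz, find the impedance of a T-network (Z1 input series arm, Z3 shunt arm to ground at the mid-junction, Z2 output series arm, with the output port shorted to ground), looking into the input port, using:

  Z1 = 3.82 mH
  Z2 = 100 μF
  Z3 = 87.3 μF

Step 1 — Angular frequency: ω = 2π·f = 2π·1980 = 1.244e+04 rad/s.
Step 2 — Component impedances:
  Z1: Z = jωL = j·1.244e+04·0.00382 = 0 + j47.52 Ω
  Z2: Z = 1/(jωC) = -j/(ω·C) = 0 - j0.8038 Ω
  Z3: Z = 1/(jωC) = -j/(ω·C) = 0 - j0.9207 Ω
Step 3 — With the output port shorted to ground, the output series arm Z2 runs from the junction to ground; the shunt arm Z3 also runs from the junction to ground. They appear in parallel: Z3 || Z2 = 0 - j0.4292 Ω.
Step 4 — Series with input arm Z1: Z_in = Z1 + (Z3 || Z2) = 0 + j47.09 Ω = 47.09∠90.0° Ω.

Z = 0 + j47.09 Ω = 47.09∠90.0° Ω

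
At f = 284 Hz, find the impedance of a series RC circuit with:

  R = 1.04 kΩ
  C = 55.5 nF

Step 1 — Angular frequency: ω = 2π·f = 2π·284 = 1784 rad/s.
Step 2 — Component impedances:
  R: Z = R = 1040 Ω
  C: Z = 1/(jωC) = -j/(ω·C) = 0 - j1.01e+04 Ω
Step 3 — Series combination: Z_total = R + C = 1040 - j1.01e+04 Ω = 1.015e+04∠-84.1° Ω.

Z = 1040 - j1.01e+04 Ω = 1.015e+04∠-84.1° Ω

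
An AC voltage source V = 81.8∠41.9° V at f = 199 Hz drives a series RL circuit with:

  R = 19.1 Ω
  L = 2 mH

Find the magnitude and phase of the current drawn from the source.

Step 1 — Angular frequency: ω = 2π·f = 2π·199 = 1250 rad/s.
Step 2 — Component impedances:
  R: Z = R = 19.1 Ω
  L: Z = jωL = j·1250·0.002 = 0 + j2.501 Ω
Step 3 — Series combination: Z_total = R + L = 19.1 + j2.501 Ω = 19.26∠7.5° Ω.
Step 4 — Source phasor: V = 81.8∠41.9° V = 60.88 + j54.63 V.
Step 5 — Ohm's law: I = V / Z_total = (60.88 + j54.63) / (19.1 + j2.501) = 3.502 + j2.402 A.
Step 6 — Convert to polar: |I| = 4.246 A, ∠I = 34.4°.

I = 4.246∠34.4° A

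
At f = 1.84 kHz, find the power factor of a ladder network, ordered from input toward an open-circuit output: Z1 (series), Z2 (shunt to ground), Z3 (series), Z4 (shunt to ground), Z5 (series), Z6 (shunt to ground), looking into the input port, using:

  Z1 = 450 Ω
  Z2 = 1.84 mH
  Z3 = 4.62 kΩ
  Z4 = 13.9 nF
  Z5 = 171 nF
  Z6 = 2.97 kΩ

Step 1 — Angular frequency: ω = 2π·f = 2π·1840 = 1.156e+04 rad/s.
Step 2 — Component impedances:
  Z1: Z = R = 450 Ω
  Z2: Z = jωL = j·1.156e+04·0.00184 = 0 + j21.27 Ω
  Z3: Z = R = 4620 Ω
  Z4: Z = 1/(jωC) = -j/(ω·C) = 0 - j6223 Ω
  Z5: Z = 1/(jωC) = -j/(ω·C) = 0 - j505.8 Ω
  Z6: Z = R = 2970 Ω
Step 3 — Ladder network (open output): work backward from the far end, alternating series and parallel combinations. Z_in = 450.1 + j21.29 Ω = 450.6∠2.7° Ω.
Step 4 — Power factor: PF = cos(φ) = Re(Z)/|Z| = 450.1/450.6 = 0.9989.
Step 5 — Type: Im(Z) = 21.29 ⇒ lagging (phase φ = 2.7°).

PF = 0.9989 (lagging, φ = 2.7°)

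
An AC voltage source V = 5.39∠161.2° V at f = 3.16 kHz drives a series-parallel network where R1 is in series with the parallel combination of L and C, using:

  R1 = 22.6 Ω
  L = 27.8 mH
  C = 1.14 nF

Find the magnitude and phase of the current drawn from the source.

Step 1 — Angular frequency: ω = 2π·f = 2π·3160 = 1.985e+04 rad/s.
Step 2 — Component impedances:
  R1: Z = R = 22.6 Ω
  L: Z = jωL = j·1.985e+04·0.0278 = 0 + j552 Ω
  C: Z = 1/(jωC) = -j/(ω·C) = 0 - j4.418e+04 Ω
Step 3 — Parallel branch: L || C = 1/(1/L + 1/C) = 0 + j558.9 Ω.
Step 4 — Series with R1: Z_total = R1 + (L || C) = 22.6 + j558.9 Ω = 559.4∠87.7° Ω.
Step 5 — Source phasor: V = 5.39∠161.2° V = -5.102 + j1.737 V.
Step 6 — Ohm's law: I = V / Z_total = (-5.102 + j1.737) / (22.6 + j558.9) = 0.002734 + j0.009239 A.
Step 7 — Convert to polar: |I| = 0.009635 A, ∠I = 73.5°.

I = 0.009635∠73.5° A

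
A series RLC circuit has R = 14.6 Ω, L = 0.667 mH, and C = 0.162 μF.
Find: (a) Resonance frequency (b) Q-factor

Step 1 — Resonance condition Im(Z)=0 gives ω₀ = 1/√(LC).
Step 2 — ω₀ = 1/√(0.000667·1.62e-07) = 9.62e+04 rad/s.
Step 3 — f₀ = ω₀/(2π) = 1.531e+04 Hz.
Step 4 — Series Q: Q = ω₀L/R = 9.62e+04·0.000667/14.6 = 4.395.

(a) f₀ = 1.531e+04 Hz  (b) Q = 4.395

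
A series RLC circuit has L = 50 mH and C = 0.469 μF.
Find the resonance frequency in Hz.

Step 1 — Resonance condition Im(Z)=0 gives ω₀ = 1/√(LC).
Step 2 — ω₀ = 1/√(0.05·4.69e-07) = 6530 rad/s.
Step 3 — f₀ = ω₀/(2π) = 1039 Hz.

f₀ = 1039 Hz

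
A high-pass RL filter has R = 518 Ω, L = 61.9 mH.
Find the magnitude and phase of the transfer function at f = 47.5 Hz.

Step 1 — Angular frequency: ω = 2π·47.5 = 298.5 rad/s.
Step 2 — Transfer function: H(jω) = jωL/(R + jωL).
Step 3 — Numerator jωL = j·18.47; denominator R + jωL = 518 + j18.47.
Step 4 — H = 0.00127 + j0.03562.
Step 5 — Magnitude: |H| = 0.03564 (-29.0 dB); phase: φ = 88.0°.

|H| = 0.03564 (-29.0 dB), φ = 88.0°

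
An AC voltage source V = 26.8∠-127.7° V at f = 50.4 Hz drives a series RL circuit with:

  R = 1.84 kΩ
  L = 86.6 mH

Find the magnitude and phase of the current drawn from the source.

Step 1 — Angular frequency: ω = 2π·f = 2π·50.4 = 316.7 rad/s.
Step 2 — Component impedances:
  R: Z = R = 1840 Ω
  L: Z = jωL = j·316.7·0.0866 = 0 + j27.42 Ω
Step 3 — Series combination: Z_total = R + L = 1840 + j27.42 Ω = 1840∠0.9° Ω.
Step 4 — Source phasor: V = 26.8∠-127.7° V = -16.39 - j21.2 V.
Step 5 — Ohm's law: I = V / Z_total = (-16.39 - j21.2) / (1840 + j27.42) = -0.009077 - j0.01139 A.
Step 6 — Convert to polar: |I| = 0.01456 A, ∠I = -128.6°.

I = 0.01456∠-128.6° A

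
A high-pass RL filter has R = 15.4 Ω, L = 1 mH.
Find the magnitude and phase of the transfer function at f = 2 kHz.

Step 1 — Angular frequency: ω = 2π·2000 = 1.257e+04 rad/s.
Step 2 — Transfer function: H(jω) = jωL/(R + jωL).
Step 3 — Numerator jωL = j·12.57; denominator R + jωL = 15.4 + j12.57.
Step 4 — H = 0.3997 + j0.4898.
Step 5 — Magnitude: |H| = 0.6322 (-4.0 dB); phase: φ = 50.8°.

|H| = 0.6322 (-4.0 dB), φ = 50.8°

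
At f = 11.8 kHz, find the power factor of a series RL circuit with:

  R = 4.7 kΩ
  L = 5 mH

Step 1 — Angular frequency: ω = 2π·f = 2π·1.18e+04 = 7.414e+04 rad/s.
Step 2 — Component impedances:
  R: Z = R = 4700 Ω
  L: Z = jωL = j·7.414e+04·0.005 = 0 + j370.7 Ω
Step 3 — Series combination: Z_total = R + L = 4700 + j370.7 Ω = 4715∠4.5° Ω.
Step 4 — Power factor: PF = cos(φ) = Re(Z)/|Z| = 4700/4714.6 = 0.9969.
Step 5 — Type: Im(Z) = 370.7 ⇒ lagging (phase φ = 4.5°).

PF = 0.9969 (lagging, φ = 4.5°)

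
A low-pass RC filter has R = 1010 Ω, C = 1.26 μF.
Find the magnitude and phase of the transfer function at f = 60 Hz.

Step 1 — Angular frequency: ω = 2π·60 = 377 rad/s.
Step 2 — Transfer function: H(jω) = 1/(1 + jωRC).
Step 3 — Denominator: 1 + jωRC = 1 + j·377·1010·1.26e-06 = 1 + j0.4798.
Step 4 — H = 0.8129 - j0.39.
Step 5 — Magnitude: |H| = 0.9016 (-0.9 dB); phase: φ = -25.6°.

|H| = 0.9016 (-0.9 dB), φ = -25.6°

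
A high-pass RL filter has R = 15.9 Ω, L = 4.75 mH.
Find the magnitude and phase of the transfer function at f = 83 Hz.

Step 1 — Angular frequency: ω = 2π·83 = 521.5 rad/s.
Step 2 — Transfer function: H(jω) = jωL/(R + jωL).
Step 3 — Numerator jωL = j·2.477; denominator R + jωL = 15.9 + j2.477.
Step 4 — H = 0.0237 + j0.1521.
Step 5 — Magnitude: |H| = 0.1539 (-16.3 dB); phase: φ = 81.1°.

|H| = 0.1539 (-16.3 dB), φ = 81.1°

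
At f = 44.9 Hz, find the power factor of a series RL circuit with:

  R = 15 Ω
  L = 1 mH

Step 1 — Angular frequency: ω = 2π·f = 2π·44.9 = 282.1 rad/s.
Step 2 — Component impedances:
  R: Z = R = 15 Ω
  L: Z = jωL = j·282.1·0.001 = 0 + j0.2821 Ω
Step 3 — Series combination: Z_total = R + L = 15 + j0.2821 Ω = 15∠1.1° Ω.
Step 4 — Power factor: PF = cos(φ) = Re(Z)/|Z| = 15/15.003 = 0.9998.
Step 5 — Type: Im(Z) = 0.2821 ⇒ lagging (phase φ = 1.1°).

PF = 0.9998 (lagging, φ = 1.1°)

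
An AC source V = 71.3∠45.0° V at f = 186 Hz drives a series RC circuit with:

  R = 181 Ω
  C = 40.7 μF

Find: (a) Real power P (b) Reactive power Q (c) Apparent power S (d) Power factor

Step 1 — Angular frequency: ω = 2π·f = 2π·186 = 1169 rad/s.
Step 2 — Component impedances:
  R: Z = R = 181 Ω
  C: Z = 1/(jωC) = -j/(ω·C) = 0 - j21.02 Ω
Step 3 — Series combination: Z_total = R + C = 181 - j21.02 Ω = 182.2∠-6.6° Ω.
Step 4 — Source phasor: V = 71.3∠45.0° V = 50.42 + j50.42 V.
Step 5 — Current: I = V / Z = 0.2429 + j0.3068 A = 0.3913∠51.6° A.
Step 6 — Complex power: S = V·I* = 27.71 - j3.219 VA.
Step 7 — Real power: P = Re(S) = 27.71 W.
Step 8 — Reactive power: Q = Im(S) = -3.219 VAR.
Step 9 — Apparent power: |S| = 27.9 VA.
Step 10 — Power factor: PF = P/|S| = 0.9933 (leading).

(a) P = 27.71 W  (b) Q = -3.219 VAR  (c) S = 27.9 VA  (d) PF = 0.9933 (leading)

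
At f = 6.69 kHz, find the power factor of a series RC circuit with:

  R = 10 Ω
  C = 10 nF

Step 1 — Angular frequency: ω = 2π·f = 2π·6690 = 4.203e+04 rad/s.
Step 2 — Component impedances:
  R: Z = R = 10 Ω
  C: Z = 1/(jωC) = -j/(ω·C) = 0 - j2379 Ω
Step 3 — Series combination: Z_total = R + C = 10 - j2379 Ω = 2379∠-89.8° Ω.
Step 4 — Power factor: PF = cos(φ) = Re(Z)/|Z| = 10/2379 = 0.004203.
Step 5 — Type: Im(Z) = -2379 ⇒ leading (phase φ = -89.8°).

PF = 0.004203 (leading, φ = -89.8°)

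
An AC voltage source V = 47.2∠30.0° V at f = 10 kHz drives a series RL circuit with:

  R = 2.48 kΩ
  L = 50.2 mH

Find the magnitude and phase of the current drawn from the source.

Step 1 — Angular frequency: ω = 2π·f = 2π·1e+04 = 6.283e+04 rad/s.
Step 2 — Component impedances:
  R: Z = R = 2480 Ω
  L: Z = jωL = j·6.283e+04·0.0502 = 0 + j3154 Ω
Step 3 — Series combination: Z_total = R + L = 2480 + j3154 Ω = 4012∠51.8° Ω.
Step 4 — Source phasor: V = 47.2∠30.0° V = 40.88 + j23.6 V.
Step 5 — Ohm's law: I = V / Z_total = (40.88 + j23.6) / (2480 + j3154) = 0.01092 - j0.004373 A.
Step 6 — Convert to polar: |I| = 0.01176 A, ∠I = -21.8°.

I = 0.01176∠-21.8° A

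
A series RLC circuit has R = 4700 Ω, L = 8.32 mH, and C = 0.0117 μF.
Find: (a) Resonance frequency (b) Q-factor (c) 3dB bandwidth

Step 1 — Resonance condition Im(Z)=0 gives ω₀ = 1/√(LC).
Step 2 — ω₀ = 1/√(0.00832·1.17e-08) = 1.014e+05 rad/s.
Step 3 — f₀ = ω₀/(2π) = 1.613e+04 Hz.
Step 4 — Series Q: Q = ω₀L/R = 1.014e+05·0.00832/4700 = 0.1794.
Step 5 — 3dB bandwidth: Δω = ω₀/Q = 5.649e+05 rad/s; BW = Δω/(2π) = 8.991e+04 Hz.

(a) f₀ = 1.613e+04 Hz  (b) Q = 0.1794  (c) BW = 8.991e+04 Hz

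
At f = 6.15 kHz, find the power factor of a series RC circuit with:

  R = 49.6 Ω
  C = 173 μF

Step 1 — Angular frequency: ω = 2π·f = 2π·6150 = 3.864e+04 rad/s.
Step 2 — Component impedances:
  R: Z = R = 49.6 Ω
  C: Z = 1/(jωC) = -j/(ω·C) = 0 - j0.1496 Ω
Step 3 — Series combination: Z_total = R + C = 49.6 - j0.1496 Ω = 49.6∠-0.2° Ω.
Step 4 — Power factor: PF = cos(φ) = Re(Z)/|Z| = 49.6/49.6 = 1.
Step 5 — Type: Im(Z) = -0.1496 ⇒ leading (phase φ = -0.2°).

PF = 1 (leading, φ = -0.2°)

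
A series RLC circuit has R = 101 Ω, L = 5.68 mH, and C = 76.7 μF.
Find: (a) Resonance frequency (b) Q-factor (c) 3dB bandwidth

Step 1 — Resonance condition Im(Z)=0 gives ω₀ = 1/√(LC).
Step 2 — ω₀ = 1/√(0.00568·7.67e-05) = 1515 rad/s.
Step 3 — f₀ = ω₀/(2π) = 241.1 Hz.
Step 4 — Series Q: Q = ω₀L/R = 1515·0.00568/101 = 0.0852.
Step 5 — 3dB bandwidth: Δω = ω₀/Q = 1.778e+04 rad/s; BW = Δω/(2π) = 2830 Hz.

(a) f₀ = 241.1 Hz  (b) Q = 0.0852  (c) BW = 2830 Hz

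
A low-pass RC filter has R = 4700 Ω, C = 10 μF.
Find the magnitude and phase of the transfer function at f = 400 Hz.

Step 1 — Angular frequency: ω = 2π·400 = 2513 rad/s.
Step 2 — Transfer function: H(jω) = 1/(1 + jωRC).
Step 3 — Denominator: 1 + jωRC = 1 + j·2513·4700·1e-05 = 1 + j118.1.
Step 4 — H = 7.166e-05 - j0.008465.
Step 5 — Magnitude: |H| = 0.008465 (-41.4 dB); phase: φ = -89.5°.

|H| = 0.008465 (-41.4 dB), φ = -89.5°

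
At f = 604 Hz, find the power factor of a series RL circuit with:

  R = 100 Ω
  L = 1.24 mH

Step 1 — Angular frequency: ω = 2π·f = 2π·604 = 3795 rad/s.
Step 2 — Component impedances:
  R: Z = R = 100 Ω
  L: Z = jωL = j·3795·0.00124 = 0 + j4.706 Ω
Step 3 — Series combination: Z_total = R + L = 100 + j4.706 Ω = 100.1∠2.7° Ω.
Step 4 — Power factor: PF = cos(φ) = Re(Z)/|Z| = 100/100.11 = 0.9989.
Step 5 — Type: Im(Z) = 4.706 ⇒ lagging (phase φ = 2.7°).

PF = 0.9989 (lagging, φ = 2.7°)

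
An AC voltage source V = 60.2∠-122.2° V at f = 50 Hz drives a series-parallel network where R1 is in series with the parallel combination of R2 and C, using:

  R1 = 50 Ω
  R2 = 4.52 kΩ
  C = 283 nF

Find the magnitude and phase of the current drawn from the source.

Step 1 — Angular frequency: ω = 2π·f = 2π·50 = 314.2 rad/s.
Step 2 — Component impedances:
  R1: Z = R = 50 Ω
  R2: Z = R = 4520 Ω
  C: Z = 1/(jωC) = -j/(ω·C) = 0 - j1.125e+04 Ω
Step 3 — Parallel branch: R2 || C = 1/(1/R2 + 1/C) = 3892 - j1564 Ω.
Step 4 — Series with R1: Z_total = R1 + (R2 || C) = 3942 - j1564 Ω = 4240∠-21.6° Ω.
Step 5 — Source phasor: V = 60.2∠-122.2° V = -32.08 - j50.94 V.
Step 6 — Ohm's law: I = V / Z_total = (-32.08 - j50.94) / (3942 - j1564) = -0.002601 - j0.01396 A.
Step 7 — Convert to polar: |I| = 0.0142 A, ∠I = -100.6°.

I = 0.0142∠-100.6° A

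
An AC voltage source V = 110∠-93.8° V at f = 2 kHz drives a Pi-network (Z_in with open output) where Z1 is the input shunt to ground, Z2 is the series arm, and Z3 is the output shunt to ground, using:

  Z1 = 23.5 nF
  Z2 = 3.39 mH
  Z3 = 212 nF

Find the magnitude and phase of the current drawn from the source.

Step 1 — Angular frequency: ω = 2π·f = 2π·2000 = 1.257e+04 rad/s.
Step 2 — Component impedances:
  Z1: Z = 1/(jωC) = -j/(ω·C) = 0 - j3386 Ω
  Z2: Z = jωL = j·1.257e+04·0.00339 = 0 + j42.6 Ω
  Z3: Z = 1/(jωC) = -j/(ω·C) = 0 - j375.4 Ω
Step 3 — With open output, the series arm Z2 and the output shunt Z3 appear in series to ground: Z2 + Z3 = 0 - j332.8 Ω.
Step 4 — Parallel with input shunt Z1: Z_in = Z1 || (Z2 + Z3) = 0 - j303 Ω = 303∠-90.0° Ω.
Step 5 — Source phasor: V = 110∠-93.8° V = -7.29 - j109.8 V.
Step 6 — Ohm's law: I = V / Z_total = (-7.29 - j109.8) / (0 - j303) = 0.3622 - j0.02406 A.
Step 7 — Convert to polar: |I| = 0.363 A, ∠I = -3.8°.

I = 0.363∠-3.8° A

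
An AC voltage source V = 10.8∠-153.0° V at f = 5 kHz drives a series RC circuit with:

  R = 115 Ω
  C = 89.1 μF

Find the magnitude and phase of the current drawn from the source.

Step 1 — Angular frequency: ω = 2π·f = 2π·5000 = 3.142e+04 rad/s.
Step 2 — Component impedances:
  R: Z = R = 115 Ω
  C: Z = 1/(jωC) = -j/(ω·C) = 0 - j0.3573 Ω
Step 3 — Series combination: Z_total = R + C = 115 - j0.3573 Ω = 115∠-0.2° Ω.
Step 4 — Source phasor: V = 10.8∠-153.0° V = -9.623 - j4.903 V.
Step 5 — Ohm's law: I = V / Z_total = (-9.623 - j4.903) / (115 - j0.3573) = -0.08354 - j0.0429 A.
Step 6 — Convert to polar: |I| = 0.09391 A, ∠I = -152.8°.

I = 0.09391∠-152.8° A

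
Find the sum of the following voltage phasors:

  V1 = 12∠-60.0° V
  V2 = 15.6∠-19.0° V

Step 1 — Convert each phasor to rectangular form:
  V1 = 12·(cos(-60.0°) + j·sin(-60.0°)) = 6 - j10.39 V
  V2 = 15.6·(cos(-19.0°) + j·sin(-19.0°)) = 14.75 - j5.079 V
Step 2 — Sum components: V_total = 20.75 - j15.47 V.
Step 3 — Convert to polar: |V_total| = 25.88 V, ∠V_total = -36.7°.

V_total = 25.88∠-36.7° V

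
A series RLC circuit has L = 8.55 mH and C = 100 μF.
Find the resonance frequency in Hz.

Step 1 — Resonance condition Im(Z)=0 gives ω₀ = 1/√(LC).
Step 2 — ω₀ = 1/√(0.00855·0.0001) = 1081 rad/s.
Step 3 — f₀ = ω₀/(2π) = 172.1 Hz.

f₀ = 172.1 Hz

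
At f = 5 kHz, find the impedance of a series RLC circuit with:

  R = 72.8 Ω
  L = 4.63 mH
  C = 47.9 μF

Step 1 — Angular frequency: ω = 2π·f = 2π·5000 = 3.142e+04 rad/s.
Step 2 — Component impedances:
  R: Z = R = 72.8 Ω
  L: Z = jωL = j·3.142e+04·0.00463 = 0 + j145.5 Ω
  C: Z = 1/(jωC) = -j/(ω·C) = 0 - j0.6645 Ω
Step 3 — Series combination: Z_total = R + L + C = 72.8 + j144.8 Ω = 162.1∠63.3° Ω.

Z = 72.8 + j144.8 Ω = 162.1∠63.3° Ω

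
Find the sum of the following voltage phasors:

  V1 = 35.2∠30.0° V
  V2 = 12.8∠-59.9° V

Step 1 — Convert each phasor to rectangular form:
  V1 = 35.2·(cos(30.0°) + j·sin(30.0°)) = 30.48 + j17.6 V
  V2 = 12.8·(cos(-59.9°) + j·sin(-59.9°)) = 6.419 - j11.07 V
Step 2 — Sum components: V_total = 36.9 + j6.526 V.
Step 3 — Convert to polar: |V_total| = 37.48 V, ∠V_total = 10.0°.

V_total = 37.48∠10.0° V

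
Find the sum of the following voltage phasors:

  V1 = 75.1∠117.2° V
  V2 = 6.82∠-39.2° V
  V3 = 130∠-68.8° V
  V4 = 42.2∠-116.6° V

Step 1 — Convert each phasor to rectangular form:
  V1 = 75.1·(cos(117.2°) + j·sin(117.2°)) = -34.33 + j66.8 V
  V2 = 6.82·(cos(-39.2°) + j·sin(-39.2°)) = 5.285 - j4.31 V
  V3 = 130·(cos(-68.8°) + j·sin(-68.8°)) = 47.01 - j121.2 V
  V4 = 42.2·(cos(-116.6°) + j·sin(-116.6°)) = -18.9 - j37.73 V
Step 2 — Sum components: V_total = -0.9272 - j96.45 V.
Step 3 — Convert to polar: |V_total| = 96.46 V, ∠V_total = -90.6°.

V_total = 96.46∠-90.6° V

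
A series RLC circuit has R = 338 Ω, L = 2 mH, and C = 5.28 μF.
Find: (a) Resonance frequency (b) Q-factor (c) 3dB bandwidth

Step 1 — Resonance condition Im(Z)=0 gives ω₀ = 1/√(LC).
Step 2 — ω₀ = 1/√(0.002·5.28e-06) = 9731 rad/s.
Step 3 — f₀ = ω₀/(2π) = 1549 Hz.
Step 4 — Series Q: Q = ω₀L/R = 9731·0.002/338 = 0.05758.
Step 5 — 3dB bandwidth: Δω = ω₀/Q = 1.69e+05 rad/s; BW = Δω/(2π) = 2.69e+04 Hz.

(a) f₀ = 1549 Hz  (b) Q = 0.05758  (c) BW = 2.69e+04 Hz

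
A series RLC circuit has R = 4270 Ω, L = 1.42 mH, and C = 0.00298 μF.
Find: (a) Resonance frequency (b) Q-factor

Step 1 — Resonance condition Im(Z)=0 gives ω₀ = 1/√(LC).
Step 2 — ω₀ = 1/√(0.00142·2.98e-09) = 4.861e+05 rad/s.
Step 3 — f₀ = ω₀/(2π) = 7.737e+04 Hz.
Step 4 — Series Q: Q = ω₀L/R = 4.861e+05·0.00142/4270 = 0.1617.

(a) f₀ = 7.737e+04 Hz  (b) Q = 0.1617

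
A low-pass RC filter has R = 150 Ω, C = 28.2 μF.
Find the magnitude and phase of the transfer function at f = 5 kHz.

Step 1 — Angular frequency: ω = 2π·5000 = 3.142e+04 rad/s.
Step 2 — Transfer function: H(jω) = 1/(1 + jωRC).
Step 3 — Denominator: 1 + jωRC = 1 + j·3.142e+04·150·2.82e-05 = 1 + j132.9.
Step 4 — H = 5.662e-05 - j0.007525.
Step 5 — Magnitude: |H| = 0.007525 (-42.5 dB); phase: φ = -89.6°.

|H| = 0.007525 (-42.5 dB), φ = -89.6°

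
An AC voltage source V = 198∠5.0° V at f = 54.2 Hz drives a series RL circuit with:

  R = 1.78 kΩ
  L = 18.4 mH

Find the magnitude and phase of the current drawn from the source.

Step 1 — Angular frequency: ω = 2π·f = 2π·54.2 = 340.5 rad/s.
Step 2 — Component impedances:
  R: Z = R = 1780 Ω
  L: Z = jωL = j·340.5·0.0184 = 0 + j6.266 Ω
Step 3 — Series combination: Z_total = R + L = 1780 + j6.266 Ω = 1780∠0.2° Ω.
Step 4 — Source phasor: V = 198∠5.0° V = 197.2 + j17.26 V.
Step 5 — Ohm's law: I = V / Z_total = (197.2 + j17.26) / (1780 + j6.266) = 0.1108 + j0.009305 A.
Step 6 — Convert to polar: |I| = 0.1112 A, ∠I = 4.8°.

I = 0.1112∠4.8° A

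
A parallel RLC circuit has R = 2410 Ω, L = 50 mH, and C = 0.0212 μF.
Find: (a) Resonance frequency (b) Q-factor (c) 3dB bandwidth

Step 1 — Resonance: ω₀ = 1/√(LC) = 1/√(0.05·2.12e-08) = 3.071e+04 rad/s.
Step 2 — f₀ = ω₀/(2π) = 4888 Hz.
Step 3 — Parallel Q: Q = R/(ω₀L) = 2410/(3.071e+04·0.05) = 1.569.
Step 4 — Bandwidth: Δω = ω₀/Q = 1.957e+04 rad/s; BW = Δω/(2π) = 3115 Hz.

(a) f₀ = 4888 Hz  (b) Q = 1.569  (c) BW = 3115 Hz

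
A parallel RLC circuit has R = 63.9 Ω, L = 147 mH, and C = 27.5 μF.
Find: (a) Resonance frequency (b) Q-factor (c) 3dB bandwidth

Step 1 — Resonance: ω₀ = 1/√(LC) = 1/√(0.147·2.75e-05) = 497.4 rad/s.
Step 2 — f₀ = ω₀/(2π) = 79.16 Hz.
Step 3 — Parallel Q: Q = R/(ω₀L) = 63.9/(497.4·0.147) = 0.874.
Step 4 — Bandwidth: Δω = ω₀/Q = 569.1 rad/s; BW = Δω/(2π) = 90.57 Hz.

(a) f₀ = 79.16 Hz  (b) Q = 0.874  (c) BW = 90.57 Hz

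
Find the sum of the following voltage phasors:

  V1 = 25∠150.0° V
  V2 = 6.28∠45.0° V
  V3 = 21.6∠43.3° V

Step 1 — Convert each phasor to rectangular form:
  V1 = 25·(cos(150.0°) + j·sin(150.0°)) = -21.65 + j12.5 V
  V2 = 6.28·(cos(45.0°) + j·sin(45.0°)) = 4.441 + j4.441 V
  V3 = 21.6·(cos(43.3°) + j·sin(43.3°)) = 15.72 + j14.81 V
Step 2 — Sum components: V_total = -1.49 + j31.75 V.
Step 3 — Convert to polar: |V_total| = 31.79 V, ∠V_total = 92.7°.

V_total = 31.79∠92.7° V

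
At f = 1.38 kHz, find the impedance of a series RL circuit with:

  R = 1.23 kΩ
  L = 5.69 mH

Step 1 — Angular frequency: ω = 2π·f = 2π·1380 = 8671 rad/s.
Step 2 — Component impedances:
  R: Z = R = 1230 Ω
  L: Z = jωL = j·8671·0.00569 = 0 + j49.34 Ω
Step 3 — Series combination: Z_total = R + L = 1230 + j49.34 Ω = 1231∠2.3° Ω.

Z = 1230 + j49.34 Ω = 1231∠2.3° Ω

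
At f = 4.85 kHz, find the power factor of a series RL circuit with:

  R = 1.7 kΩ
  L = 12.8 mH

Step 1 — Angular frequency: ω = 2π·f = 2π·4850 = 3.047e+04 rad/s.
Step 2 — Component impedances:
  R: Z = R = 1700 Ω
  L: Z = jωL = j·3.047e+04·0.0128 = 0 + j390.1 Ω
Step 3 — Series combination: Z_total = R + L = 1700 + j390.1 Ω = 1744∠12.9° Ω.
Step 4 — Power factor: PF = cos(φ) = Re(Z)/|Z| = 1700/1744.2 = 0.9747.
Step 5 — Type: Im(Z) = 390.1 ⇒ lagging (phase φ = 12.9°).

PF = 0.9747 (lagging, φ = 12.9°)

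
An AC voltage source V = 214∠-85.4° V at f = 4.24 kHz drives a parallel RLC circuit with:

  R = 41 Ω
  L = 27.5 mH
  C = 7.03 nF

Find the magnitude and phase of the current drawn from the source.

Step 1 — Angular frequency: ω = 2π·f = 2π·4240 = 2.664e+04 rad/s.
Step 2 — Component impedances:
  R: Z = R = 41 Ω
  L: Z = jωL = j·2.664e+04·0.0275 = 0 + j732.6 Ω
  C: Z = 1/(jωC) = -j/(ω·C) = 0 - j5339 Ω
Step 3 — Parallel combination: 1/Z_total = 1/R + 1/L + 1/C; Z_total = 40.9 + j1.975 Ω = 40.95∠2.8° Ω.
Step 4 — Source phasor: V = 214∠-85.4° V = 17.16 - j213.3 V.
Step 5 — Ohm's law: I = V / Z_total = (17.16 - j213.3) / (40.9 + j1.975) = 0.1674 - j5.223 A.
Step 6 — Convert to polar: |I| = 5.226 A, ∠I = -88.2°.

I = 5.226∠-88.2° A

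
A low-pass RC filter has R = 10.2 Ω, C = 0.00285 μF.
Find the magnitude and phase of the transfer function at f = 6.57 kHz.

Step 1 — Angular frequency: ω = 2π·6570 = 4.128e+04 rad/s.
Step 2 — Transfer function: H(jω) = 1/(1 + jωRC).
Step 3 — Denominator: 1 + jωRC = 1 + j·4.128e+04·10.2·2.85e-09 = 1 + j0.0012.
Step 4 — H = 1 - j0.0012.
Step 5 — Magnitude: |H| = 1 (-0.0 dB); phase: φ = -0.1°.

|H| = 1 (-0.0 dB), φ = -0.1°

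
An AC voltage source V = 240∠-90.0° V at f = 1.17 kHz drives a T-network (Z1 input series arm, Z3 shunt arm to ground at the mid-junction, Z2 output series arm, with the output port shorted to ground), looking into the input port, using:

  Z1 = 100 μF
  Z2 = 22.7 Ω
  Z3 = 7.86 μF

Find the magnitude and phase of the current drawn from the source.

Step 1 — Angular frequency: ω = 2π·f = 2π·1170 = 7351 rad/s.
Step 2 — Component impedances:
  Z1: Z = 1/(jωC) = -j/(ω·C) = 0 - j1.36 Ω
  Z2: Z = R = 22.7 Ω
  Z3: Z = 1/(jωC) = -j/(ω·C) = 0 - j17.31 Ω
Step 3 — With the output port shorted to ground, the output series arm Z2 runs from the junction to ground; the shunt arm Z3 also runs from the junction to ground. They appear in parallel: Z3 || Z2 = 8.344 - j10.94 Ω.
Step 4 — Series with input arm Z1: Z_in = Z1 + (Z3 || Z2) = 8.344 - j12.31 Ω = 14.87∠-55.9° Ω.
Step 5 — Source phasor: V = 240∠-90.0° V = 0 - j240 V.
Step 6 — Ohm's law: I = V / Z_total = (0 - j240) / (8.344 - j12.31) = 13.36 - j9.06 A.
Step 7 — Convert to polar: |I| = 16.14 A, ∠I = -34.1°.

I = 16.14∠-34.1° A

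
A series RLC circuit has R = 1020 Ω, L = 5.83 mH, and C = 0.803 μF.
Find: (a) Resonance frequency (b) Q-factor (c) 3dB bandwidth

Step 1 — Resonance: ω₀ = 1/√(LC) = 1/√(0.00583·8.03e-07) = 1.462e+04 rad/s.
Step 2 — f₀ = ω₀/(2π) = 2326 Hz.
Step 3 — Series Q: Q = ω₀L/R = 1.462e+04·0.00583/1020 = 0.08354.
Step 4 — Bandwidth: Δω = ω₀/Q = 1.75e+05 rad/s; BW = Δω/(2π) = 2.785e+04 Hz.

(a) f₀ = 2326 Hz  (b) Q = 0.08354  (c) BW = 2.785e+04 Hz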